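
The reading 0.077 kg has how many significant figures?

0.077: leading zeros are not significant.

2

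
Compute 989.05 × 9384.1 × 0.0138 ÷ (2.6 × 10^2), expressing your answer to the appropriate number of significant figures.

4.9 × 10^2

989.05 × 9384.1 × 0.0138 ÷ (2.6 × 10^2) = 492.625187112…
Multiplication/division keeps the fewest significant figures: 989.05 → 5 s.f., 9384.1 → 5 s.f., 0.0138 → 3 s.f., 2.6 × 10^2 → 2 s.f.; limit is 2.
Rounded to 2 significant figures: 4.9 × 10^2.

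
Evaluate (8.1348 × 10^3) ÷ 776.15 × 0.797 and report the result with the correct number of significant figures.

8.35

(8.1348 × 10^3) ÷ 776.15 × 0.797 = 8.3533280938…
Multiplication/division keeps the fewest significant figures: 8.1348 × 10^3 → 5 s.f., 776.15 → 5 s.f., 0.797 → 3 s.f.; limit is 3.
Rounded to 3 significant figures: 8.35.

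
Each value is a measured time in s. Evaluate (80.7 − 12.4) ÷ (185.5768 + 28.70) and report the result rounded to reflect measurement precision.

0.319

80.7 − 12.4 = 68.3, limited to 1 d.p. → 3 s.f.; 185.5768 + 28.70 = 214.2768, limited to 2 d.p. → 5 s.f.
Carrying full precision, 68.3 ÷ 214.2768 = 0.318746593192…; keep min(3, 5) = 3 s.f.
Rounded to 3 significant figures: 0.319.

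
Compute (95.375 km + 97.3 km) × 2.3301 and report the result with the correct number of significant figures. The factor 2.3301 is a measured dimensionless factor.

95.375 km + 97.3 km = 192.675 km; the sum is limited to 1 decimal place (4 s.f.).
Carrying full precision, 192.675 × 2.3301 = 448.9520175 km; 2.3301 has 5 s.f., so the result keeps min(4, 5) = 4 s.f.
Rounded to 4 significant figures: 449.0 km.

449.0 km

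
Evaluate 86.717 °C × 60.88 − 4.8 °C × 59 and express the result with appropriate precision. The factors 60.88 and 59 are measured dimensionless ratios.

86.717 × 60.88 = 5279.33096 → 5279 °C (4 s.f., last digit at the 10^0 place).
4.8 × 59 = 283.2 → 2.8 × 10² °C (2 s.f., last digit at the 10^1 place).
Difference: 4996.13096 °C; keep the coarser place, 10^1.
Result: 5.00 × 10³ °C.

5.00 × 10³ °C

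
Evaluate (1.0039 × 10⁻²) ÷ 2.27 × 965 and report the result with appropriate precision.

4.27

(1.0039 × 10⁻²) ÷ 2.27 × 965 = 4.26768061674…
Multiplication/division keeps the fewest significant figures: 1.0039 × 10⁻² → 5 s.f., 2.27 → 3 s.f., 965 → 3 s.f.; limit is 3.
Rounded to 3 significant figures: 4.27.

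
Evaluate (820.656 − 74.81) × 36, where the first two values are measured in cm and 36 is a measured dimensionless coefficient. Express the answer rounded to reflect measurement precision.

820.656 cm − 74.81 cm = 745.846 cm; the difference is limited to 2 decimal places (5 s.f.).
Carrying full precision, 745.846 × 36 = 26850.456 cm; 36 has 2 s.f., so the result keeps min(5, 2) = 2 s.f.
Rounded to 2 significant figures: 2.7 × 10⁴ cm.

2.7 × 10⁴ cm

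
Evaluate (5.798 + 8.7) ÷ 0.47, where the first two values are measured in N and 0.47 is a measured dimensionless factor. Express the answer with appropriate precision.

31 N

5.798 N + 8.7 N = 14.498 N; the sum is limited to 1 decimal place (3 s.f.).
Carrying full precision, 14.498 ÷ 0.47 = 30.8468085106… N; 0.47 has 2 s.f., so the result keeps min(3, 2) = 2 s.f.
Rounded to 2 significant figures: 31 N.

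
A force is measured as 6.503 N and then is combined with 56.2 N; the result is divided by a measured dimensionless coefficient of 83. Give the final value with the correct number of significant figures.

6.503 N + 56.2 N = 62.703 N; the sum is limited to 1 decimal place (3 s.f.).
Carrying full precision, 62.703 ÷ 83 = 0.755457831325… N; 83 has 2 s.f., so the result keeps min(3, 2) = 2 s.f.
Rounded to 2 significant figures: 0.76 N.

0.76 N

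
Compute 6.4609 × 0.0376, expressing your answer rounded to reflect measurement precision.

0.243

6.4609 × 0.0376 = 0.24292984
Multiplication/division keeps the fewest significant figures: 6.4609 → 5 s.f., 0.0376 → 3 s.f.; limit is 3.
Rounded to 3 significant figures: 0.243.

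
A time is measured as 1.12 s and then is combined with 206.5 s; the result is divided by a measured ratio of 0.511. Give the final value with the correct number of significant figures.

406 s

1.12 s + 206.5 s = 207.62 s; the sum is limited to 1 decimal place (4 s.f.).
Carrying full precision, 207.62 ÷ 0.511 = 406.301369863… s; 0.511 has 3 s.f., so the result keeps min(4, 3) = 3 s.f.
Rounded to 3 significant figures: 406 s.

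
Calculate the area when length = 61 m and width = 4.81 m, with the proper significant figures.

area = 61 m × 4.81 m = 293.41 m².
61 has 2 significant figures; 4.81 has 3.
Division/multiplication keeps the fewest: 2 significant figures.
Rounded: 2.9 × 10^2 m².

2.9 × 10^2 m²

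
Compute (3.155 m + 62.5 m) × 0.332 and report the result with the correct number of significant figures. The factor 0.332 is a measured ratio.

21.8 m

3.155 m + 62.5 m = 65.655 m; the sum is limited to 1 decimal place (3 s.f.).
Carrying full precision, 65.655 × 0.332 = 21.79746 m; 0.332 has 3 s.f., so the result keeps min(3, 3) = 3 s.f.
Rounded to 3 significant figures: 21.8 m.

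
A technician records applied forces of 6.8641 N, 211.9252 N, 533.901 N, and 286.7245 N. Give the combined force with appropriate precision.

1039.415 N

6.8641 N + 211.9252 N + 533.901 N + 286.7245 N = 1039.4148 N.
Addition/subtraction keeps the fewest decimal places: 6.8641 → 4 decimal places, 211.9252 → 4 decimal places, 533.901 → 3 decimal places, 286.7245 → 4 decimal places; limit is 3.
Rounded to 3 decimal places: 1039.415 N.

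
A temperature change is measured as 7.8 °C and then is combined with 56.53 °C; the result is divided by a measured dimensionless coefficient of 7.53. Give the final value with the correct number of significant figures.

8.54 °C

7.8 °C + 56.53 °C = 64.33 °C; the sum is limited to 1 decimal place (3 s.f.).
Carrying full precision, 64.33 ÷ 7.53 = 8.54316069057… °C; 7.53 has 3 s.f., so the result keeps min(3, 3) = 3 s.f.
Rounded to 3 significant figures: 8.54 °C.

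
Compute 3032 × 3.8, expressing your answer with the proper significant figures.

3032 × 3.8 = 11521.6
Multiplication/division keeps the fewest significant figures: 3032 → 4 s.f., 3.8 → 2 s.f.; limit is 2.
Rounded to 2 significant figures: 1.2 × 10⁴.

1.2 × 10⁴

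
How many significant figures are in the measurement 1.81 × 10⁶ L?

1.81 × 10⁶: in scientific notation every digit of the coefficient is significant.

3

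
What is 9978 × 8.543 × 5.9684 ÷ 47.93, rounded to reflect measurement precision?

1.061 × 10^4

9978 × 8.543 × 5.9684 ÷ 47.93 = 10614.6187167…
Multiplication/division keeps the fewest significant figures: 9978 → 4 s.f., 8.543 → 4 s.f., 5.9684 → 5 s.f., 47.93 → 4 s.f.; limit is 4.
Rounded to 4 significant figures: 1.061 × 10^4.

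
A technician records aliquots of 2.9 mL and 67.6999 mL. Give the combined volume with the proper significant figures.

70.6 mL

2.9 mL + 67.6999 mL = 70.5999 mL.
Addition/subtraction keeps the fewest decimal places: 2.9 → 1 decimal place, 67.6999 → 4 decimal places; limit is 1.
Rounded to 1 decimal place: 70.6 mL.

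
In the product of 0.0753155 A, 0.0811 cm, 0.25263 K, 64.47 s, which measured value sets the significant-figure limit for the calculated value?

0.0753155 A → 6 s.f.; 0.0811 cm → 3 s.f.; 0.25263 K → 5 s.f.; 64.47 s → 4 s.f.
The fewest is 3 significant figures, from 0.0811 cm.

0.0811 cm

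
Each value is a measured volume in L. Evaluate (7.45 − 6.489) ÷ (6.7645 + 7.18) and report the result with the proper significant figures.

0.069

7.45 − 6.489 = 0.961, limited to 2 d.p. → 2 s.f.; 6.7645 + 7.18 = 13.9445, limited to 2 d.p. → 4 s.f.
Carrying full precision, 0.961 ÷ 13.9445 = 0.0689160600954…; keep min(2, 4) = 2 s.f.
Rounded to 2 significant figures: 0.069.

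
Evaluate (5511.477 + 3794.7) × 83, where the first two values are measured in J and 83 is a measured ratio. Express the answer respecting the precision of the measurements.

5511.477 J + 3794.7 J = 9306.177 J; the sum is limited to 1 decimal place (5 s.f.).
Carrying full precision, 9306.177 × 83 = 772412.691 J; 83 has 2 s.f., so the result keeps min(5, 2) = 2 s.f.
Rounded to 2 significant figures: 7.7 × 10⁵ J.

7.7 × 10⁵ J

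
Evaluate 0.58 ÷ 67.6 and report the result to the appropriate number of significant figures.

0.58 ÷ 67.6 = 0.0085798816568…
Multiplication/division keeps the fewest significant figures: 0.58 → 2 s.f., 67.6 → 3 s.f.; limit is 2.
Rounded to 2 significant figures: 0.0086.

0.0086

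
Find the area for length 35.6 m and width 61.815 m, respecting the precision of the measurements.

area = 35.6 m × 61.815 m = 2200.614 m².
35.6 has 3 significant figures; 61.815 has 5.
Division/multiplication keeps the fewest: 3 significant figures.
Rounded: 2.20 × 10³ m².

2.20 × 10³ m²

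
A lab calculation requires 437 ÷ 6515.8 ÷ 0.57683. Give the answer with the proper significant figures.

437 ÷ 6515.8 ÷ 0.57683 = 0.116269512724…
Multiplication/division keeps the fewest significant figures: 437 → 3 s.f., 6515.8 → 5 s.f., 0.57683 → 5 s.f.; limit is 3.
Rounded to 3 significant figures: 0.116.

0.116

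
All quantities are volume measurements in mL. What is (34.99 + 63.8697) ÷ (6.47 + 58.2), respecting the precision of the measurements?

1.53

34.99 + 63.8697 = 98.8597, limited to 2 d.p. → 4 s.f.; 6.47 + 58.2 = 64.67, limited to 1 d.p. → 3 s.f.
Carrying full precision, 98.8597 ÷ 64.67 = 1.52867944951…; keep min(4, 3) = 3 s.f.
Rounded to 3 significant figures: 1.53.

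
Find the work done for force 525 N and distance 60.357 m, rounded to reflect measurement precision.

work done = 525 N × 60.357 m = 31687.425 J.
525 has 3 significant figures; 60.357 has 5.
Division/multiplication keeps the fewest: 3 significant figures.
Rounded: 3.17 × 10^4 J.

3.17 × 10^4 J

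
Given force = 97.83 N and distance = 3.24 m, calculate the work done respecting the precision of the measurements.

work done = 97.83 N × 3.24 m = 316.9692 J.
97.83 has 4 significant figures; 3.24 has 3.
Division/multiplication keeps the fewest: 3 significant figures.
Rounded: 317 J.

317 J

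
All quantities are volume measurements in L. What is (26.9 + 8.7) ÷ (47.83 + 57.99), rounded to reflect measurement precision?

26.9 + 8.7 = 35.6, limited to 1 d.p. → 3 s.f.; 47.83 + 57.99 = 105.82, limited to 2 d.p. → 5 s.f.
Carrying full precision, 35.6 ÷ 105.82 = 0.33642033642…; keep min(3, 5) = 3 s.f.
Rounded to 3 significant figures: 0.336.

0.336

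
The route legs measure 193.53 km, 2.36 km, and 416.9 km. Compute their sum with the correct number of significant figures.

612.8 km

193.53 km + 2.36 km + 416.9 km = 612.79 km.
Addition/subtraction keeps the fewest decimal places: 193.53 → 2 decimal places, 2.36 → 2 decimal places, 416.9 → 1 decimal place; limit is 1.
Rounded to 1 decimal place: 612.8 km.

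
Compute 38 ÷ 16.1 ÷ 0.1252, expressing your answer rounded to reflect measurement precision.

19

38 ÷ 16.1 ÷ 0.1252 = 18.8518246582…
Multiplication/division keeps the fewest significant figures: 38 → 2 s.f., 16.1 → 3 s.f., 0.1252 → 4 s.f.; limit is 2.
Rounded to 2 significant figures: 19.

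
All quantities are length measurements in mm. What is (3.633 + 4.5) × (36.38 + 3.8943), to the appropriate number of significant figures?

3.3 × 10² mm²

3.633 + 4.5 = 8.133, limited to 1 d.p. → 2 s.f.; 36.38 + 3.8943 = 40.2743, limited to 2 d.p. → 4 s.f.
Carrying full precision, 8.133 × 40.2743 = 327.5508819; keep min(2, 4) = 2 s.f.
Rounded to 2 significant figures: 3.3 × 10² mm².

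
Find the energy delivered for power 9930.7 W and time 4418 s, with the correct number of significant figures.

4.387 × 10⁷ J

energy delivered = 9930.7 W × 4418 s = 43873832.6 J.
9930.7 has 5 significant figures; 4418 has 4.
Division/multiplication keeps the fewest: 4 significant figures.
Rounded: 4.387 × 10⁷ J.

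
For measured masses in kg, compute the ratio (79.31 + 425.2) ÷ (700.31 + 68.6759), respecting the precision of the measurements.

6.561 × 10^-1

79.31 + 425.2 = 504.51, limited to 1 d.p. → 4 s.f.; 700.31 + 68.6759 = 768.9859, limited to 2 d.p. → 5 s.f.
Carrying full precision, 504.51 ÷ 768.9859 = 0.656071847351…; keep min(4, 5) = 4 s.f.
Rounded to 4 significant figures: 6.561 × 10^-1.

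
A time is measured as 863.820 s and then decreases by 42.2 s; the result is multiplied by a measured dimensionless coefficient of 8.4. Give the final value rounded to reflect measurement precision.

6.9 × 10^3 s

863.820 s − 42.2 s = 821.620 s; the difference is limited to 1 decimal place (4 s.f.).
Carrying full precision, 821.620 × 8.4 = 6901.608 s; 8.4 has 2 s.f., so the result keeps min(4, 2) = 2 s.f.
Rounded to 2 significant figures: 6.9 × 10^3 s.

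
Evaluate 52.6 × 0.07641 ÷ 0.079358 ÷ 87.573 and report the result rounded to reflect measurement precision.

52.6 × 0.07641 ÷ 0.079358 ÷ 87.573 = 0.578329042331…
Multiplication/division keeps the fewest significant figures: 52.6 → 3 s.f., 0.07641 → 4 s.f., 0.079358 → 5 s.f., 87.573 → 5 s.f.; limit is 3.
Rounded to 3 significant figures: 0.578.

0.578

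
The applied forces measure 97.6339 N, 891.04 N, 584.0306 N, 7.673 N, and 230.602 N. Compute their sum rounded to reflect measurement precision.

1810.98 N

97.6339 N + 891.04 N + 584.0306 N + 7.673 N + 230.602 N = 1810.9795 N.
Addition/subtraction keeps the fewest decimal places: 97.6339 → 4 decimal places, 891.04 → 2 decimal places, 584.0306 → 4 decimal places, 7.673 → 3 decimal places, 230.602 → 3 decimal places; limit is 2.
Rounded to 2 decimal places: 1810.98 N.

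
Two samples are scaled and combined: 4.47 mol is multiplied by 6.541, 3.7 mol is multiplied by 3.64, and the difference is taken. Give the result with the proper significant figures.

4.47 × 6.541 = 29.23827 → 29.2 mol (3 s.f., last digit at the 10^-1 place).
3.7 × 3.64 = 13.468 → 13 mol (2 s.f., last digit at the 10^0 place).
Difference: 15.77027 mol; keep the coarser place, 10^0.
Result: 16 mol.

16 mol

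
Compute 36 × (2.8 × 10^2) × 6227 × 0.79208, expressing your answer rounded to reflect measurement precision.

5.0 × 10^7

36 × (2.8 × 10^2) × 6227 × 0.79208 = 49717404.1728
Multiplication/division keeps the fewest significant figures: 36 → 2 s.f., 2.8 × 10^2 → 2 s.f., 6227 → 4 s.f., 0.79208 → 5 s.f.; limit is 2.
Rounded to 2 significant figures: 5.0 × 10^7.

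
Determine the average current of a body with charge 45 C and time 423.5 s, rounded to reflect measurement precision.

average current = 45 C ÷ 423.5 s = 0.106257378985… A.
45 has 2 significant figures; 423.5 has 4.
Division/multiplication keeps the fewest: 2 significant figures.
Rounded: 1.1 × 10^-1 A.

1.1 × 10^-1 A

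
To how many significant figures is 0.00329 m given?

3

0.00329: leading zeros are not significant.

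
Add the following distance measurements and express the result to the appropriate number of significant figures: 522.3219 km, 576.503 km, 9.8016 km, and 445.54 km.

1554.17 km

522.3219 km + 576.503 km + 9.8016 km + 445.54 km = 1554.1665 km.
Addition/subtraction keeps the fewest decimal places: 522.3219 → 4 decimal places, 576.503 → 3 decimal places, 9.8016 → 4 decimal places, 445.54 → 2 decimal places; limit is 2.
Rounded to 2 decimal places: 1554.17 km.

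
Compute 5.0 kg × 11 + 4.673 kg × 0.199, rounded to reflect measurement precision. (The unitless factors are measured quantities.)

5.0 × 11 = 55 → 55 kg (2 s.f., last digit at the 10^0 place).
4.673 × 0.199 = 0.929927 → 0.930 kg (3 s.f., last digit at the 10^-3 place).
Sum: 55.929927 kg; keep the coarser place, 10^0.
Result: 56 kg.

56 kg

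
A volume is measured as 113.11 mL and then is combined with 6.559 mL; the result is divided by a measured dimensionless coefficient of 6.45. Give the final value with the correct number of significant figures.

18.6 mL

113.11 mL + 6.559 mL = 119.669 mL; the sum is limited to 2 decimal places (5 s.f.).
Carrying full precision, 119.669 ÷ 6.45 = 18.5533333333… mL; 6.45 has 3 s.f., so the result keeps min(5, 3) = 3 s.f.
Rounded to 3 significant figures: 18.6 mL.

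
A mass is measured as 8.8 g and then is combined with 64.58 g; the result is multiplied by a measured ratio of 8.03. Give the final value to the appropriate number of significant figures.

589 g

8.8 g + 64.58 g = 73.38 g; the sum is limited to 1 decimal place (3 s.f.).
Carrying full precision, 73.38 × 8.03 = 589.2414 g; 8.03 has 3 s.f., so the result keeps min(3, 3) = 3 s.f.
Rounded to 3 significant figures: 589 g.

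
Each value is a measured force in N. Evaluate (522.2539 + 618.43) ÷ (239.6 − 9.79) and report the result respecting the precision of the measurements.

522.2539 + 618.43 = 1140.6839, limited to 2 d.p. → 6 s.f.; 239.6 − 9.79 = 229.81, limited to 1 d.p. → 4 s.f.
Carrying full precision, 1140.6839 ÷ 229.81 = 4.96359557896…; keep min(6, 4) = 4 s.f.
Rounded to 4 significant figures: 4.964.

4.964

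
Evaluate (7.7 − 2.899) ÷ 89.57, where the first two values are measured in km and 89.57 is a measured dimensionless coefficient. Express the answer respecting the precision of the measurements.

5.4 × 10⁻² km

7.7 km − 2.899 km = 4.801 km; the difference is limited to 1 decimal place (2 s.f.).
Carrying full precision, 4.801 ÷ 89.57 = 0.0536005358937… km; 89.57 has 4 s.f., so the result keeps min(2, 4) = 2 s.f.
Rounded to 2 significant figures: 5.4 × 10⁻² km.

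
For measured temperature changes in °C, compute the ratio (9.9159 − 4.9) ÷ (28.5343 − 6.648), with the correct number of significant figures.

9.9159 − 4.9 = 5.0159, limited to 1 d.p. → 2 s.f.; 28.5343 − 6.648 = 21.8863, limited to 3 d.p. → 5 s.f.
Carrying full precision, 5.0159 ÷ 21.8863 = 0.229179897927…; keep min(2, 5) = 2 s.f.
Rounded to 2 significant figures: 0.23.

0.23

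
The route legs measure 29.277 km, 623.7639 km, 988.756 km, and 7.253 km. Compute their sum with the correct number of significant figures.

1.649050 × 10³ km

29.277 km + 623.7639 km + 988.756 km + 7.253 km = 1649.0499 km.
Addition/subtraction keeps the fewest decimal places: 29.277 → 3 decimal places, 623.7639 → 4 decimal places, 988.756 → 3 decimal places, 7.253 → 3 decimal places; limit is 3.
Rounded to 3 decimal places: 1.649050 × 10³ km.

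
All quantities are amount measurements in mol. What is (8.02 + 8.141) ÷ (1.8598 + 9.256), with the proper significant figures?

8.02 + 8.141 = 16.161, limited to 2 d.p. → 4 s.f.; 1.8598 + 9.256 = 11.1158, limited to 3 d.p. → 5 s.f.
Carrying full precision, 16.161 ÷ 11.1158 = 1.45387646413…; keep min(4, 5) = 4 s.f.
Rounded to 4 significant figures: 1.454.

1.454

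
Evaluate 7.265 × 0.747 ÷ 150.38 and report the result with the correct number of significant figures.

7.265 × 0.747 ÷ 150.38 = 0.0360882763665…
Multiplication/division keeps the fewest significant figures: 7.265 → 4 s.f., 0.747 → 3 s.f., 150.38 → 5 s.f.; limit is 3.
Rounded to 3 significant figures: 0.0361.

0.0361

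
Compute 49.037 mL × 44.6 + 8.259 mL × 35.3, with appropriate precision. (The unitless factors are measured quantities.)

49.037 × 44.6 = 2187.0502 → 2.19 × 10³ mL (3 s.f., last digit at the 10^1 place).
8.259 × 35.3 = 291.5427 → 292 mL (3 s.f., last digit at the 10^0 place).
Sum: 2478.5929 mL; keep the coarser place, 10^1.
Result: 2.48 × 10³ mL.

2.48 × 10³ mL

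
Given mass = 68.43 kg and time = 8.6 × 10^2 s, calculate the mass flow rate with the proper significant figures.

mass flow rate = 68.43 kg ÷ 8.6 × 10^2 s = 0.0795697674419… kg/s.
68.43 has 4 significant figures; 8.6 × 10^2 has 2.
Division/multiplication keeps the fewest: 2 significant figures.
Rounded: 0.080 kg/s.

0.080 kg/s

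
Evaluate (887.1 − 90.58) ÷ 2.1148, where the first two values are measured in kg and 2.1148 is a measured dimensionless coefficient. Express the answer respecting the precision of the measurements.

3.766 × 10^2 kg

887.1 kg − 90.58 kg = 796.52 kg; the difference is limited to 1 decimal place (4 s.f.).
Carrying full precision, 796.52 ÷ 2.1148 = 376.640817099… kg; 2.1148 has 5 s.f., so the result keeps min(4, 5) = 4 s.f.
Rounded to 4 significant figures: 3.766 × 10^2 kg.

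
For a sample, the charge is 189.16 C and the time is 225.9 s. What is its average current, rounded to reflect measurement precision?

0.8374 A

average current = 189.16 C ÷ 225.9 s = 0.837361664453… A.
189.16 has 5 significant figures; 225.9 has 4.
Division/multiplication keeps the fewest: 4 significant figures.
Rounded: 0.8374 A.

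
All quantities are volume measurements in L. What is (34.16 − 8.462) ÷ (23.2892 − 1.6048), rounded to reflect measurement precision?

1.185

34.16 − 8.462 = 25.698, limited to 2 d.p. → 4 s.f.; 23.2892 − 1.6048 = 21.6844, limited to 4 d.p. → 6 s.f.
Carrying full precision, 25.698 ÷ 21.6844 = 1.18509158658…; keep min(4, 6) = 4 s.f.
Rounded to 4 significant figures: 1.185.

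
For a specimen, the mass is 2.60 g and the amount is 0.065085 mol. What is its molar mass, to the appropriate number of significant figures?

molar mass = 2.60 g ÷ 0.065085 mol = 39.9477606207… g/mol.
2.60 has 3 significant figures; 0.065085 has 5.
Division/multiplication keeps the fewest: 3 significant figures.
Rounded: 39.9 g/mol.

39.9 g/mol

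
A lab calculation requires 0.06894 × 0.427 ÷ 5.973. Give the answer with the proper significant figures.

0.06894 × 0.427 ÷ 5.973 = 0.00492840783526…
Multiplication/division keeps the fewest significant figures: 0.06894 → 4 s.f., 0.427 → 3 s.f., 5.973 → 4 s.f.; limit is 3.
Rounded to 3 significant figures: 0.00493.

0.00493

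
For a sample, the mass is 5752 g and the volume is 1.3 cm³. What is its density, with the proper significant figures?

4.4 × 10³ g/cm³

density = 5752 g ÷ 1.3 cm³ = 4424.61538462… g/cm³.
5752 has 4 significant figures; 1.3 has 2.
Division/multiplication keeps the fewest: 2 significant figures.
Rounded: 4.4 × 10³ g/cm³.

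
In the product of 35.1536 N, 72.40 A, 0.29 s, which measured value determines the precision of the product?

35.1536 N → 6 s.f.; 72.40 A → 4 s.f.; 0.29 s → 2 s.f.
The fewest is 2 significant figures, from 0.29 s.

0.29 s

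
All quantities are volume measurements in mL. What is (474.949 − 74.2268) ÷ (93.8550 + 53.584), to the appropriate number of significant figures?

2.71788

474.949 − 74.2268 = 400.7222, limited to 3 d.p. → 6 s.f.; 93.8550 + 53.584 = 147.4390, limited to 3 d.p. → 6 s.f.
Carrying full precision, 400.7222 ÷ 147.4390 = 2.71788468451…; keep min(6, 6) = 6 s.f.
Rounded to 6 significant figures: 2.71788.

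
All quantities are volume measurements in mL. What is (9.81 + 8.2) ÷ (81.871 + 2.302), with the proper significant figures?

0.214

9.81 + 8.2 = 18.01, limited to 1 d.p. → 3 s.f.; 81.871 + 2.302 = 84.173, limited to 3 d.p. → 5 s.f.
Carrying full precision, 18.01 ÷ 84.173 = 0.213964097751…; keep min(3, 5) = 3 s.f.
Rounded to 3 significant figures: 0.214.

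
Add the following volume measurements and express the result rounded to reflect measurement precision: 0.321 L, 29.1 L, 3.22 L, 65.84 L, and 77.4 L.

0.321 L + 29.1 L + 3.22 L + 65.84 L + 77.4 L = 175.881 L.
Addition/subtraction keeps the fewest decimal places: 0.321 → 3 decimal places, 29.1 → 1 decimal place, 3.22 → 2 decimal places, 65.84 → 2 decimal places, 77.4 → 1 decimal place; limit is 1.
Rounded to 1 decimal place: 175.9 L.

175.9 L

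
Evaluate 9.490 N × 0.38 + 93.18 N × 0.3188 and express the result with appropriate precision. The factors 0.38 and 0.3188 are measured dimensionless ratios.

33.3 N

9.490 × 0.38 = 3.6062 → 3.6 N (2 s.f., last digit at the 10^-1 place).
93.18 × 0.3188 = 29.705784 → 29.71 N (4 s.f., last digit at the 10^-2 place).
Sum: 33.311984 N; keep the coarser place, 10^-1.
Result: 33.3 N.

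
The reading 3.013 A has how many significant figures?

4

3.013: zeros between nonzero digits are significant.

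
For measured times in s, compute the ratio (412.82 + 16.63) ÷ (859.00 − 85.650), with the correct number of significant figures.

412.82 + 16.63 = 429.45, limited to 2 d.p. → 5 s.f.; 859.00 − 85.650 = 773.350, limited to 2 d.p. → 5 s.f.
Carrying full precision, 429.45 ÷ 773.350 = 0.555311307946…; keep min(5, 5) = 5 s.f.
Rounded to 5 significant figures: 0.55531.

0.55531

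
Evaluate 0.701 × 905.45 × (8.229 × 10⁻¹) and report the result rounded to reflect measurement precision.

522

0.701 × 905.45 × (8.229 × 10⁻¹) = 522.311458305
Multiplication/division keeps the fewest significant figures: 0.701 → 3 s.f., 905.45 → 5 s.f., 8.229 × 10⁻¹ → 4 s.f.; limit is 3.
Rounded to 3 significant figures: 522.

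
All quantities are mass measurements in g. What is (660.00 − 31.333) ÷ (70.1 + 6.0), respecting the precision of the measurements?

8.26

660.00 − 31.333 = 628.667, limited to 2 d.p. → 5 s.f.; 70.1 + 6.0 = 76.1, limited to 1 d.p. → 3 s.f.
Carrying full precision, 628.667 ÷ 76.1 = 8.26106438896…; keep min(5, 3) = 3 s.f.
Rounded to 3 significant figures: 8.26.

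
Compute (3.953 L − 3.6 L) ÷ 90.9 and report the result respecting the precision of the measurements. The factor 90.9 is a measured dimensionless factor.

0.004 L

3.953 L − 3.6 L = 0.353 L; the difference is limited to 1 decimal place (1 s.f.).
Carrying full precision, 0.353 ÷ 90.9 = 0.00388338833883… L; 90.9 has 3 s.f., so the result keeps min(1, 3) = 1 s.f.
Rounded to 1 significant figure: 0.004 L.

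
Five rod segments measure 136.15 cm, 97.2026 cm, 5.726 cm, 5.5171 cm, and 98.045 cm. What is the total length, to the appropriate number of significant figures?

136.15 cm + 97.2026 cm + 5.726 cm + 5.5171 cm + 98.045 cm = 342.6407 cm.
Addition/subtraction keeps the fewest decimal places: 136.15 → 2 decimal places, 97.2026 → 4 decimal places, 5.726 → 3 decimal places, 5.5171 → 4 decimal places, 98.045 → 3 decimal places; limit is 2.
Rounded to 2 decimal places: 342.64 cm.

342.64 cm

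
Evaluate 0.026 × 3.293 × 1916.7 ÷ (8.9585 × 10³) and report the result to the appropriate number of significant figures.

1.8 × 10⁻²

0.026 × 3.293 × 1916.7 ÷ (8.9585 × 10³) = 0.0183182475414…
Multiplication/division keeps the fewest significant figures: 0.026 → 2 s.f., 3.293 → 4 s.f., 1916.7 → 5 s.f., 8.9585 × 10³ → 5 s.f.; limit is 2.
Rounded to 2 significant figures: 1.8 × 10⁻².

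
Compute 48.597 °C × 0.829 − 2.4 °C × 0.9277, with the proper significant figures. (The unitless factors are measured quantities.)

48.597 × 0.829 = 40.286913 → 40.3 °C (3 s.f., last digit at the 10^-1 place).
2.4 × 0.9277 = 2.22648 → 2.2 °C (2 s.f., last digit at the 10^-1 place).
Difference: 38.060433 °C; keep the coarser place, 10^-1.
Result: 38.1 °C.

38.1 °C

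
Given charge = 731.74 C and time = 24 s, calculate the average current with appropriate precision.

30. A

average current = 731.74 C ÷ 24 s = 30.4891666667… A.
731.74 has 5 significant figures; 24 has 2.
Division/multiplication keeps the fewest: 2 significant figures.
Rounded: 30. A.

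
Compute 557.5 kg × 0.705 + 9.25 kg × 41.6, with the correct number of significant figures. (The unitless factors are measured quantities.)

557.5 × 0.705 = 393.0375 → 393 kg (3 s.f., last digit at the 10^0 place).
9.25 × 41.6 = 384.8 → 385 kg (3 s.f., last digit at the 10^0 place).
Sum: 777.8375 kg; keep the coarser place, 10^0.
Result: 7.78 × 10² kg.

7.78 × 10² kg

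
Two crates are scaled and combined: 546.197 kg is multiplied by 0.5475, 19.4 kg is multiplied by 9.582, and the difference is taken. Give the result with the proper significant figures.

113 kg

546.197 × 0.5475 = 299.0428575 → 299.0 kg (4 s.f., last digit at the 10^-1 place).
19.4 × 9.582 = 185.8908 → 186 kg (3 s.f., last digit at the 10^0 place).
Difference: 113.1520575 kg; keep the coarser place, 10^0.
Result: 113 kg.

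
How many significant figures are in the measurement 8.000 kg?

4

8.000: trailing zeros after a decimal point are significant.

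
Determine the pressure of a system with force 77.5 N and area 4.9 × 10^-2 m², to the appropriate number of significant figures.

pressure = 77.5 N ÷ 4.9 × 10^-2 m² = 1581.63265306… Pa.
77.5 has 3 significant figures; 4.9 × 10^-2 has 2.
Division/multiplication keeps the fewest: 2 significant figures.
Rounded: 1.6 × 10^3 Pa.

1.6 × 10^3 Pa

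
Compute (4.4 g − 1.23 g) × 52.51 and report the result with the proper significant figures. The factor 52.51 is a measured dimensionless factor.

4.4 g − 1.23 g = 3.17 g; the difference is limited to 1 decimal place (2 s.f.).
Carrying full precision, 3.17 × 52.51 = 166.4567 g; 52.51 has 4 s.f., so the result keeps min(2, 4) = 2 s.f.
Rounded to 2 significant figures: 1.7 × 10^2 g.

1.7 × 10^2 g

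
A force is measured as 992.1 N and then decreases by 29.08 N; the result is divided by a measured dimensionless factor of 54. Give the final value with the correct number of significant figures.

992.1 N − 29.08 N = 963.02 N; the difference is limited to 1 decimal place (4 s.f.).
Carrying full precision, 963.02 ÷ 54 = 17.8337037037… N; 54 has 2 s.f., so the result keeps min(4, 2) = 2 s.f.
Rounded to 2 significant figures: 18 N.

18 N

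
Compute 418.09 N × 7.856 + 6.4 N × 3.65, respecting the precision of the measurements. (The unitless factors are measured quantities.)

418.09 × 7.856 = 3284.51504 → 3285 N (4 s.f., last digit at the 10^0 place).
6.4 × 3.65 = 23.36 → 23 N (2 s.f., last digit at the 10^0 place).
Sum: 3307.87504 N; keep the coarser place, 10^0.
Result: 3308 N.

3308 N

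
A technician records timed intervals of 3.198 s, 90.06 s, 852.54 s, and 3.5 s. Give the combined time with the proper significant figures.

949.3 s

3.198 s + 90.06 s + 852.54 s + 3.5 s = 949.298 s.
Addition/subtraction keeps the fewest decimal places: 3.198 → 3 decimal places, 90.06 → 2 decimal places, 852.54 → 2 decimal places, 3.5 → 1 decimal place; limit is 1.
Rounded to 1 decimal place: 949.3 s.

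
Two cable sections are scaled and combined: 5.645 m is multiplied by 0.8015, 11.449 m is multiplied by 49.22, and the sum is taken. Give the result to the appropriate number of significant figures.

568.0 m

5.645 × 0.8015 = 4.5244675 → 4.524 m (4 s.f., last digit at the 10^-3 place).
11.449 × 49.22 = 563.51978 → 563.5 m (4 s.f., last digit at the 10^-1 place).
Sum: 568.0442475 m; keep the coarser place, 10^-1.
Result: 568.0 m.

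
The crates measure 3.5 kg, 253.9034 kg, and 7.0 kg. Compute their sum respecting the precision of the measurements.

264.4 kg

3.5 kg + 253.9034 kg + 7.0 kg = 264.4034 kg.
Addition/subtraction keeps the fewest decimal places: 3.5 → 1 decimal place, 253.9034 → 4 decimal places, 7.0 → 1 decimal place; limit is 1.
Rounded to 1 decimal place: 264.4 kg.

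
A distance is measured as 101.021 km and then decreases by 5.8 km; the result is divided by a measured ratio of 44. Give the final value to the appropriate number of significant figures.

2.2 km

101.021 km − 5.8 km = 95.221 km; the difference is limited to 1 decimal place (3 s.f.).
Carrying full precision, 95.221 ÷ 44 = 2.16411363636… km; 44 has 2 s.f., so the result keeps min(3, 2) = 2 s.f.
Rounded to 2 significant figures: 2.2 km.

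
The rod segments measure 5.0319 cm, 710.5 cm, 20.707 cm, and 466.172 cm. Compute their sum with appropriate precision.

5.0319 cm + 710.5 cm + 20.707 cm + 466.172 cm = 1202.4109 cm.
Addition/subtraction keeps the fewest decimal places: 5.0319 → 4 decimal places, 710.5 → 1 decimal place, 20.707 → 3 decimal places, 466.172 → 3 decimal places; limit is 1.
Rounded to 1 decimal place: 1202.4 cm.

1202.4 cm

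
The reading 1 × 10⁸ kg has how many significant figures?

1 × 10⁸: in scientific notation every digit of the coefficient is significant.

1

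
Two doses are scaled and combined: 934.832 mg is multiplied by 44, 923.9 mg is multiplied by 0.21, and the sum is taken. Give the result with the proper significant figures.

934.832 × 44 = 41132.608 → 4.1 × 10⁴ mg (2 s.f., last digit at the 10^3 place).
923.9 × 0.21 = 194.019 → 1.9 × 10² mg (2 s.f., last digit at the 10^1 place).
Sum: 41326.627 mg; keep the coarser place, 10^3.
Result: 4.1 × 10⁴ mg.

4.1 × 10⁴ mg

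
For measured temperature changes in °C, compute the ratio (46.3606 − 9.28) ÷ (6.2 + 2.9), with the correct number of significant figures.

4.1

46.3606 − 9.28 = 37.0806, limited to 2 d.p. → 4 s.f.; 6.2 + 2.9 = 9.1, limited to 1 d.p. → 2 s.f.
Carrying full precision, 37.0806 ÷ 9.1 = 4.07479120879…; keep min(4, 2) = 2 s.f.
Rounded to 2 significant figures: 4.1.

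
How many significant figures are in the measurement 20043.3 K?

6

20043.3: zeros between nonzero digits are significant.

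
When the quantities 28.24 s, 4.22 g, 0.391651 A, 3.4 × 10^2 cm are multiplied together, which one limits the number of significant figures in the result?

3.4 × 10^2 cm

28.24 s → 4 s.f.; 4.22 g → 3 s.f.; 0.391651 A → 6 s.f.; 3.4 × 10^2 cm → 2 s.f.
The fewest is 2 significant figures, from 3.4 × 10^2 cm.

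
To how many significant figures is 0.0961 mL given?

3

0.0961: leading zeros are not significant.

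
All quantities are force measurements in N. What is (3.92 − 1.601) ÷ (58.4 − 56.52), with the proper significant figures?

1.2

3.92 − 1.601 = 2.319, limited to 2 d.p. → 3 s.f.; 58.4 − 56.52 = 1.88, limited to 1 d.p. → 2 s.f.
Carrying full precision, 2.319 ÷ 1.88 = 1.2335106383…; keep min(3, 2) = 2 s.f.
Rounded to 2 significant figures: 1.2.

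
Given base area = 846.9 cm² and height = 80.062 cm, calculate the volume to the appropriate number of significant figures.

6.780 × 10^4 cm³

volume = 846.9 cm² × 80.062 cm = 67804.5078 cm³.
846.9 has 4 significant figures; 80.062 has 5.
Division/multiplication keeps the fewest: 4 significant figures.
Rounded: 6.780 × 10^4 cm³.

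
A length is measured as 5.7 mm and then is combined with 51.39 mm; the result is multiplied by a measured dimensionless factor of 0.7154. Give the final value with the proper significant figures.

40.8 mm

5.7 mm + 51.39 mm = 57.09 mm; the sum is limited to 1 decimal place (3 s.f.).
Carrying full precision, 57.09 × 0.7154 = 40.842186 mm; 0.7154 has 4 s.f., so the result keeps min(3, 4) = 3 s.f.
Rounded to 3 significant figures: 40.8 mm.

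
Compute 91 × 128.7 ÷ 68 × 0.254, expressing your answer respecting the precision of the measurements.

44

91 × 128.7 ÷ 68 × 0.254 = 43.7466441176…
Multiplication/division keeps the fewest significant figures: 91 → 2 s.f., 128.7 → 4 s.f., 68 → 2 s.f., 0.254 → 3 s.f.; limit is 2.
Rounded to 2 significant figures: 44.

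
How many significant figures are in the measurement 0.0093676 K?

0.0093676: leading zeros are not significant.

5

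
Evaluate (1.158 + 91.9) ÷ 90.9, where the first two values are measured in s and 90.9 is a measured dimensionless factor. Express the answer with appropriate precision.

1.158 s + 91.9 s = 93.058 s; the sum is limited to 1 decimal place (3 s.f.).
Carrying full precision, 93.058 ÷ 90.9 = 1.02374037404… s; 90.9 has 3 s.f., so the result keeps min(3, 3) = 3 s.f.
Rounded to 3 significant figures: 1.02 s.

1.02 s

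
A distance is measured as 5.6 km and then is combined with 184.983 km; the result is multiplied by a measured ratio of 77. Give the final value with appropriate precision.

5.6 km + 184.983 km = 190.583 km; the sum is limited to 1 decimal place (4 s.f.).
Carrying full precision, 190.583 × 77 = 14674.891 km; 77 has 2 s.f., so the result keeps min(4, 2) = 2 s.f.
Rounded to 2 significant figures: 1.5 × 10⁴ km.

1.5 × 10⁴ km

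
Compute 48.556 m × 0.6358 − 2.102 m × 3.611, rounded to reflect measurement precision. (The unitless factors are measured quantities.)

23.28 m

48.556 × 0.6358 = 30.8719048 → 30.87 m (4 s.f., last digit at the 10^-2 place).
2.102 × 3.611 = 7.590322 → 7.590 m (4 s.f., last digit at the 10^-3 place).
Difference: 23.2815828 m; keep the coarser place, 10^-2.
Result: 23.28 m.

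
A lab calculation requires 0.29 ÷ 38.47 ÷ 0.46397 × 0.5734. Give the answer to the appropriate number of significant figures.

0.29 ÷ 38.47 ÷ 0.46397 × 0.5734 = 0.00931630289305…
Multiplication/division keeps the fewest significant figures: 0.29 → 2 s.f., 38.47 → 4 s.f., 0.46397 → 5 s.f., 0.5734 → 4 s.f.; limit is 2.
Rounded to 2 significant figures: 0.0093.

0.0093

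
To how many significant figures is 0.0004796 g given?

0.0004796: leading zeros are not significant.

4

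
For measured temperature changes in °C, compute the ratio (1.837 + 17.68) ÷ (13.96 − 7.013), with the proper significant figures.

2.81

1.837 + 17.68 = 19.517, limited to 2 d.p. → 4 s.f.; 13.96 − 7.013 = 6.947, limited to 2 d.p. → 3 s.f.
Carrying full precision, 19.517 ÷ 6.947 = 2.8094141356…; keep min(4, 3) = 3 s.f.
Rounded to 3 significant figures: 2.81.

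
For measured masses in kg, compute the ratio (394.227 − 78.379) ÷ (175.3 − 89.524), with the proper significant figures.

3.68

394.227 − 78.379 = 315.848, limited to 3 d.p. → 6 s.f.; 175.3 − 89.524 = 85.776, limited to 1 d.p. → 3 s.f.
Carrying full precision, 315.848 ÷ 85.776 = 3.68224211901…; keep min(6, 3) = 3 s.f.
Rounded to 3 significant figures: 3.68.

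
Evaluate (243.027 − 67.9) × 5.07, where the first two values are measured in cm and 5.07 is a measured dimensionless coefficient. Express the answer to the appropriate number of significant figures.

888 cm

243.027 cm − 67.9 cm = 175.127 cm; the difference is limited to 1 decimal place (4 s.f.).
Carrying full precision, 175.127 × 5.07 = 887.89389 cm; 5.07 has 3 s.f., so the result keeps min(4, 3) = 3 s.f.
Rounded to 3 significant figures: 888 cm.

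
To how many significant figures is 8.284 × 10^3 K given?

4

8.284 × 10^3: in scientific notation every digit of the coefficient is significant.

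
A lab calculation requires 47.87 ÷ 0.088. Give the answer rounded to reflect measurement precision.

47.87 ÷ 0.088 = 543.977272727…
Multiplication/division keeps the fewest significant figures: 47.87 → 4 s.f., 0.088 → 2 s.f.; limit is 2.
Rounded to 2 significant figures: 5.4 × 10².

5.4 × 10²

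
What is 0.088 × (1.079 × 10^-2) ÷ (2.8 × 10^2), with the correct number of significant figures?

0.088 × (1.079 × 10^-2) ÷ (2.8 × 10^2) = 0.00000339114285714…
Multiplication/division keeps the fewest significant figures: 0.088 → 2 s.f., 1.079 × 10^-2 → 4 s.f., 2.8 × 10^2 → 2 s.f.; limit is 2.
Rounded to 2 significant figures: 3.4 × 10^-6.

3.4 × 10^-6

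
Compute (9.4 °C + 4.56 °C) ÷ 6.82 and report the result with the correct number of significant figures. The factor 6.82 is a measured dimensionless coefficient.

2.05 °C

9.4 °C + 4.56 °C = 13.96 °C; the sum is limited to 1 decimal place (3 s.f.).
Carrying full precision, 13.96 ÷ 6.82 = 2.04692082111… °C; 6.82 has 3 s.f., so the result keeps min(3, 3) = 3 s.f.
Rounded to 3 significant figures: 2.05 °C.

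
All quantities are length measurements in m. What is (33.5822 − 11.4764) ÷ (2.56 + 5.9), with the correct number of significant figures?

2.6

33.5822 − 11.4764 = 22.1058, limited to 4 d.p. → 6 s.f.; 2.56 + 5.9 = 8.46, limited to 1 d.p. → 2 s.f.
Carrying full precision, 22.1058 ÷ 8.46 = 2.6129787234…; keep min(6, 2) = 2 s.f.
Rounded to 2 significant figures: 2.6.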